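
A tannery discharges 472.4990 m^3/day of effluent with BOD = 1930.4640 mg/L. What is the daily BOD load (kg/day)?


Formula: BOD_load = volume * conc / 1000
Substituting: BOD_load = 472.4990 * 1930.4640 / 1000
Result: 912.1423 kg/day


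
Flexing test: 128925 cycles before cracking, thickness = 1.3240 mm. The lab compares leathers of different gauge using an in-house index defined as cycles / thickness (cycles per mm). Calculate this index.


Formula: Index = cycles / thickness
Substituting: Index = 128925 / 1.3240
Result: 97375.3776 cycles/mm


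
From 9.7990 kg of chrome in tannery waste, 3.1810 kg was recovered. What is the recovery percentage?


Formula: Recovery = recovered / input * 100
Substituting: Recovery = 3.1810 / 9.7990 * 100
Result: 32.4625 %


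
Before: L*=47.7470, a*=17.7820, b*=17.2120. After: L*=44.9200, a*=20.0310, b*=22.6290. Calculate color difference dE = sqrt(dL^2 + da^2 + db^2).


dL = -2.8270, da = 2.2490, db = 5.4170
dE = sqrt((-2.8270)^2 + 2.2490^2 + 5.4170^2) = 6.5111


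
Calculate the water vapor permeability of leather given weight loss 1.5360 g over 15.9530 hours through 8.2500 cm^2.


Formula: WVP = loss / (area * time)
Substituting: WVP = 1.5360 / (8.2500 * 15.9530)
Result: 0.0116706 g/(cm^2*hr)


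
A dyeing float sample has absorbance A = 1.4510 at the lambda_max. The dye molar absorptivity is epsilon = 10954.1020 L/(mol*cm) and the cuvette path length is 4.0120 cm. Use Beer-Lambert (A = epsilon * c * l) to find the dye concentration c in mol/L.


Formula: c = A / (epsilon * l)
Substituting: c = 1.4510 / (10954.1020 * 4.0120)
Result: 3.3016e-05 mol/L


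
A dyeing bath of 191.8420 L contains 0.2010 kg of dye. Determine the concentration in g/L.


Formula: Conc = dye_mass(kg) / volume(L) * 1000
Substituting: Conc = 0.2010 / 191.8420 * 1000
Result: 1.0477 g/L


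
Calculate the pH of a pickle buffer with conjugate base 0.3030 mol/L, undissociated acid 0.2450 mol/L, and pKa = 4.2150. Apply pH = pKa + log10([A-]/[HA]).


ratio = [A-] / [HA] = 0.3030 / 0.2450 = 1.2367
log10(ratio) = 0.0922765
pH = pKa + log10(ratio) = 4.2150 + 0.0922765 = 4.3073


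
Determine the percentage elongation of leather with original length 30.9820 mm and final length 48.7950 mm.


Formula: Elongation = (Lf - L0) / L0 * 100
Substituting: Elongation = (48.7950 - 30.9820) / 30.9820 * 100
Result: 57.4947 %


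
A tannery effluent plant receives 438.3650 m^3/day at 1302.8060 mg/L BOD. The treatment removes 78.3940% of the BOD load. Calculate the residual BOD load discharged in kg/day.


Load_in = volume * conc / 1000 = 438.3650 * 1302.8060 / 1000 = 571.1046 kg/day
Removed = Load_in * eff / 100 = 571.1046 * 78.3940 / 100 = 447.7117 kg/day
Load_out = Load_in - Removed = 571.1046 - 447.7117 = 123.3928 kg/day


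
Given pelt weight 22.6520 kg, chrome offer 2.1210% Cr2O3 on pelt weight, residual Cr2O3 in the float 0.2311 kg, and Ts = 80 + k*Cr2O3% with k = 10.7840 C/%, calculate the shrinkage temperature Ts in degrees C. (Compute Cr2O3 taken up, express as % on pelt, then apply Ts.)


Offered = pelt * offer_pct / 100 = 22.6520 * 2.1210 / 100 = 0.4804 kg
Uptake = offered - residual = 0.4804 - 0.2311 = 0.2493 kg
Cr2O3% on pelt = uptake / pelt * 100 = 0.2493 / 22.6520 * 100 = 1.1008 %
Ts = 80 + k * Cr2O3% = 80 + 10.7840 * 1.1008 = 91.8708 C


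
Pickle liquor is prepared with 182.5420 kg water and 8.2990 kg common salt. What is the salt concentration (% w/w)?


Formula: Conc = salt / (water + salt) * 100
Substituting: Conc = 8.2990 / (182.5420 + 8.2990) * 100
Result: 4.3486 %


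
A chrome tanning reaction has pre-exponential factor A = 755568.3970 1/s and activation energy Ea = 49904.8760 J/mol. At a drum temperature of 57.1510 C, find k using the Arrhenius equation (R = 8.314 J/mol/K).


T_K = T_C + 273.15 = 57.1510 + 273.15 = 330.3010 K
exponent = -Ea / (R * T_K) = -49904.8760 / (8.314 * 330.3010) = -18.1729
k = A * exp(exponent) = 755568.3970 * exp(-18.1729) = 0.00968066 1/s


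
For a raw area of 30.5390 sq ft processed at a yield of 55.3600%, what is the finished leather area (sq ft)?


Formula: finished = raw * yield / 100
Substituting: finished = 30.5390 * 55.3600 / 100
Result: 16.9064 sq ft


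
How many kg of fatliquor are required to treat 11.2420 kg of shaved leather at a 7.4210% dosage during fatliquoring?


Formula: Fat = substrate * pct / 100
Substituting: Fat = 11.2420 * 7.4210 / 100
Result: 0.8343 kg


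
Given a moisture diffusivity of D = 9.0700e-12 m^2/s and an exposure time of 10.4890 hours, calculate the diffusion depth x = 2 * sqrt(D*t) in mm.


t = 10.4890 hr * 3600 = 37760.4000 s
D * t = 9.0700e-12 * 37760.4000 = 3.4249e-07
x = 2 * sqrt(D*t) = 2 * sqrt(3.4249e-07) = 0.00117045 m = 1.1704 mm


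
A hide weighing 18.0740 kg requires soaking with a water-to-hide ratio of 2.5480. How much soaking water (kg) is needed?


Formula: Water = hide_weight * ratio
Substituting: Water = 18.0740 * 2.5480
Result: 46.0526 kg


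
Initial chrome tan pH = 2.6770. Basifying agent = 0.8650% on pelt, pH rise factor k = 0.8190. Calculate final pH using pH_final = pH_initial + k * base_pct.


Formula: pH_final = pH_initial + k * base_pct
Substituting: pH_final = 2.6770 + 0.8190 * 0.8650
Result: 3.3854


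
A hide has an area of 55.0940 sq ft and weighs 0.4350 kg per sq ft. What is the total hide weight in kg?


Formula: Weight = area * weight_per_sqft
Substituting: Weight = 55.0940 * 0.4350
Result: 23.9659 kg


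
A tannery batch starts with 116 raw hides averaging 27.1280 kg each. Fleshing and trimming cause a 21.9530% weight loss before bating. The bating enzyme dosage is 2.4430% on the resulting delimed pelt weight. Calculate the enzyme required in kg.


Total_raw = N * avg_wt = 116 * 27.1280 = 3146.8480 kg
Substrate = Total_raw * (1 - loss/100) = 3146.8480 * (1 - 21.9530/100) = 2456.0205 kg
Enzyme = Substrate * pct / 100 = 2456.0205 * 2.4430 / 100 = 60.0006 kg


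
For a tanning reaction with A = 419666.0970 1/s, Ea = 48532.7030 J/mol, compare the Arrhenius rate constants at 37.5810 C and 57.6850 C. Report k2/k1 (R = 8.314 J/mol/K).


T1 = 37.5810 + 273.15 = 310.7310 K; T2 = 57.6850 + 273.15 = 330.8350 K
k1 = A * exp(-Ea/(R*T1)) = 419666.0970 * exp(-48532.7030/(8.314*310.7310)) = 0.00291168 1/s
k2 = A * exp(-Ea/(R*T2)) = 419666.0970 * exp(-48532.7030/(8.314*330.8350)) = 0.00911865 1/s
k2/k1 = 0.00911865 / 0.00291168 = 3.1318


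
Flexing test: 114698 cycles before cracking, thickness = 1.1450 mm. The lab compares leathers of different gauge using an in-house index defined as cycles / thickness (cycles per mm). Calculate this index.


Formula: Index = cycles / thickness
Substituting: Index = 114698 / 1.1450
Result: 100172.9258 cycles/mm


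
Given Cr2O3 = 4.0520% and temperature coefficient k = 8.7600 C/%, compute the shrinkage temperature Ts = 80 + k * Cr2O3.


Formula: Ts = 80 + k * Cr2O3
Substituting: Ts = 80 + 8.7600 * 4.0520
Result: 115.4955 C


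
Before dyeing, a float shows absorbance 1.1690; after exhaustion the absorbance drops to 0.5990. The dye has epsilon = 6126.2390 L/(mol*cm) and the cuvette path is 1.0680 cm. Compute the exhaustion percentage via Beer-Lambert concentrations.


c_initial = A_i / (epsilon * l) = 1.1690 / (6126.2390 * 1.0680) = 1.7867e-04 mol/L
c_final = A_f / (epsilon * l) = 0.5990 / (6126.2390 * 1.0680) = 9.1551e-05 mol/L
Exhaustion = (c_initial - c_final) / c_initial * 100 = (1.7867e-04 - 9.1551e-05) / 1.7867e-04 * 100 = 48.7596 %


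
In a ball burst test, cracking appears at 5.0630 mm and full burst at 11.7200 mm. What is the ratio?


Formula: Ratio = crack / burst
Substituting: Ratio = 5.0630 / 11.7200
Result: 0.4320


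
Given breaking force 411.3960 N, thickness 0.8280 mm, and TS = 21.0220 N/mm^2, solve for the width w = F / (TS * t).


Formula: w = F / (TS * t)
Substituting: w = 411.3960 / (21.0220 * 0.8280)
Result: 23.6350 mm


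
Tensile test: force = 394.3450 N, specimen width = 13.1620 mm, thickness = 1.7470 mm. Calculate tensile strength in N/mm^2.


Formula: TS = force / (width * thickness)
Substituting: TS = 394.3450 / (13.1620 * 1.7470)
Result: 17.1499 N/mm^2


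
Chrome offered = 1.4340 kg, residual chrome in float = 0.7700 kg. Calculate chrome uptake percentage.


Formula: Uptake = (offered - residual) / offered * 100
Substituting: Uptake = (1.4340 - 0.7700) / 1.4340 * 100
Result: 46.3040 %


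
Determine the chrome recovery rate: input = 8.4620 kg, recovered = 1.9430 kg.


Formula: Recovery = recovered / input * 100
Substituting: Recovery = 1.9430 / 8.4620 * 100
Result: 22.9615 %


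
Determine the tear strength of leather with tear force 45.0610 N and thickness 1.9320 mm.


Formula: Tear strength = force / thickness
Substituting: Tear strength = 45.0610 / 1.9320
Result: 23.3235 N/mm


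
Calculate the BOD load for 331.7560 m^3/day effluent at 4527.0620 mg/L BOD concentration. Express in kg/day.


Formula: BOD_load = volume * conc / 1000
Substituting: BOD_load = 331.7560 * 4527.0620 / 1000
Result: 1501.8800 kg/day


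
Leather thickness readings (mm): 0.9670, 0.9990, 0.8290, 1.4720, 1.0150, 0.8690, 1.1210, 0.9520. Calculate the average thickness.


Formula: Average = sum / n
Substituting: Average = 8.2240 / 8
Result: 1.0280 mm


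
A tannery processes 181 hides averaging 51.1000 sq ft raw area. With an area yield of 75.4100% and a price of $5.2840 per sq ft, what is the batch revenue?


Raw_total = N * avg_area = 181 * 51.1000 = 9249.1000 sq ft
Finished = Raw_total * yield / 100 = 9249.1000 * 75.4100 / 100 = 6974.7463 sq ft
Value = Finished * price = 6974.7463 * 5.2840 = 36854.5595 $


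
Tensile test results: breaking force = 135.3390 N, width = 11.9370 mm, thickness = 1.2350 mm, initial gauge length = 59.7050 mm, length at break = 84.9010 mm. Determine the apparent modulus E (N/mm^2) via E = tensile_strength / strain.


TS = F / (w * t) = 135.3390 / (11.9370 * 1.2350) = 9.1804 N/mm^2
strain = (Lf - L0) / L0 = (84.9010 - 59.7050) / 59.7050 = 0.4220
E = TS / strain = 9.1804 / 0.4220 = 21.7540 N/mm^2


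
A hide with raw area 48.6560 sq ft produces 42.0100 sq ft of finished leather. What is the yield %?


Formula: Yield = finished / raw * 100
Substituting: Yield = 42.0100 / 48.6560 * 100
Result: 86.3408 %


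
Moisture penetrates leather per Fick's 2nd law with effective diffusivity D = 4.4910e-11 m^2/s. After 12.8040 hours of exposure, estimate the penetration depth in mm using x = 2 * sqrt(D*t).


t = 12.8040 hr * 3600 = 46094.4000 s
D * t = 4.4910e-11 * 46094.4000 = 2.0701e-06
x = 2 * sqrt(D*t) = 2 * sqrt(2.0701e-06) = 0.00287757 m = 2.8776 mm


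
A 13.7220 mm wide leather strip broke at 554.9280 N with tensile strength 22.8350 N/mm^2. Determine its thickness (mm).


Formula: t = F / (TS * w)
Substituting: t = 554.9280 / (22.8350 * 13.7220)
Result: 1.7710 mm


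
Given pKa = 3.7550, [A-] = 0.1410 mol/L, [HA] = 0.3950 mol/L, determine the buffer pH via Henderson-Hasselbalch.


ratio = [A-] / [HA] = 0.1410 / 0.3950 = 0.3570
log10(ratio) = -0.4474
pH = pKa + log10(ratio) = 3.7550 - 0.4474 = 3.3076


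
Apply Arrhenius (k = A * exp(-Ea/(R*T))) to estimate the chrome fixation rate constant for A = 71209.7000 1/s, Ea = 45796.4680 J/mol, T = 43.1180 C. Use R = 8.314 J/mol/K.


T_K = T_C + 273.15 = 43.1180 + 273.15 = 316.2680 K
exponent = -Ea / (R * T_K) = -45796.4680 / (8.314 * 316.2680) = -17.4167
k = A * exp(exponent) = 71209.7000 * exp(-17.4167) = 0.00194334 1/s


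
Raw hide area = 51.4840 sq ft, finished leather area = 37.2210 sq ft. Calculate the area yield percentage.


Formula: Yield = finished / raw * 100
Substituting: Yield = 37.2210 / 51.4840 * 100
Result: 72.2962 %


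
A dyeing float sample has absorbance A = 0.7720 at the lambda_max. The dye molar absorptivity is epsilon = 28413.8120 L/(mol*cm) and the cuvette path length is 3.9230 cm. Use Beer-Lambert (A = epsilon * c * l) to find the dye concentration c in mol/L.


Formula: c = A / (epsilon * l)
Substituting: c = 0.7720 / (28413.8120 * 3.9230)
Result: 6.9258e-06 mol/L


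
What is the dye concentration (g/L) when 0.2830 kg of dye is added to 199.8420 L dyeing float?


Formula: Conc = dye_mass(kg) / volume(L) * 1000
Substituting: Conc = 0.2830 / 199.8420 * 1000
Result: 1.4161 g/L


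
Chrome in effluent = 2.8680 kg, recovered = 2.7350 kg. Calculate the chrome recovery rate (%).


Formula: Recovery = recovered / input * 100
Substituting: Recovery = 2.7350 / 2.8680 * 100
Result: 95.3626 %


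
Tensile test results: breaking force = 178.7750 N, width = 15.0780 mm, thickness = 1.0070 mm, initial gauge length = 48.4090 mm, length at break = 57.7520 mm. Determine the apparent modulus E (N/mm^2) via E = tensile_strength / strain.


TS = F / (w * t) = 178.7750 / (15.0780 * 1.0070) = 11.7743 N/mm^2
strain = (Lf - L0) / L0 = (57.7520 - 48.4090) / 48.4090 = 0.1930
E = TS / strain = 11.7743 / 0.1930 = 61.0061 N/mm^2


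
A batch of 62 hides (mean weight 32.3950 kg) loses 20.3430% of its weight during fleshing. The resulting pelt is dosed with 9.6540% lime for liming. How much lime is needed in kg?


Total_raw = N * avg_wt = 62 * 32.3950 = 2008.4900 kg
Substrate = Total_raw * (1 - loss/100) = 2008.4900 * (1 - 20.3430/100) = 1599.9029 kg
Lime = Substrate * pct / 100 = 1599.9029 * 9.6540 / 100 = 154.4546 kg


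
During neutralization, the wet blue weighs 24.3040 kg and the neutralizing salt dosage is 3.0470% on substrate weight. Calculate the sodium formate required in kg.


Formula: Neutralizer = substrate * pct / 100
Substituting: Neutralizer = 24.3040 * 3.0470 / 100
Result: 0.7405 kg


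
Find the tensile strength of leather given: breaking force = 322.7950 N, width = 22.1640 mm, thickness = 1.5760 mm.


Formula: TS = force / (width * thickness)
Substituting: TS = 322.7950 / (22.1640 * 1.5760)
Result: 9.2411 N/mm^2


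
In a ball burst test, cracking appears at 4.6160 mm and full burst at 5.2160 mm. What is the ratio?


Formula: Ratio = crack / burst
Substituting: Ratio = 4.6160 / 5.2160
Result: 0.8850


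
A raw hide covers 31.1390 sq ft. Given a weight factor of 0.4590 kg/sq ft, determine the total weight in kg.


Formula: Weight = area * weight_per_sqft
Substituting: Weight = 31.1390 * 0.4590
Result: 14.2928 kg


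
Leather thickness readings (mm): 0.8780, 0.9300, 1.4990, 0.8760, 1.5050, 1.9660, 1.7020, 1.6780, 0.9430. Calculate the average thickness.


Formula: Average = sum / n
Substituting: Average = 11.9770 / 9
Result: 1.3308 mm


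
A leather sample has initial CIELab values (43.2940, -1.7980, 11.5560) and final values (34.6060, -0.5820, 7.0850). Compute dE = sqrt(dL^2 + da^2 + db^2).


dL = -8.6880, da = 1.2160, db = -4.4710
dE = sqrt((-8.6880)^2 + 1.2160^2 + (-4.4710)^2) = 9.8463


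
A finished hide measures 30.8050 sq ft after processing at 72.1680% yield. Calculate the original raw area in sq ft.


Formula: raw = finished * 100 / yield
Substituting: raw = 30.8050 * 100 / 72.1680
Result: 42.6851 sq ft


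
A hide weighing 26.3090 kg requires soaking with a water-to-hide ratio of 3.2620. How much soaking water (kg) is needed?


Formula: Water = hide_weight * ratio
Substituting: Water = 26.3090 * 3.2620
Result: 85.8200 kg


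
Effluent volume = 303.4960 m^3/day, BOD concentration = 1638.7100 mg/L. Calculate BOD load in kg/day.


Formula: BOD_load = volume * conc / 1000
Substituting: BOD_load = 303.4960 * 1638.7100 / 1000
Result: 497.3419 kg/day


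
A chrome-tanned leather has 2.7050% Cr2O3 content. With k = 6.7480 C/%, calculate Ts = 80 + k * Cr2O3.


Formula: Ts = 80 + k * Cr2O3
Substituting: Ts = 80 + 6.7480 * 2.7050
Result: 98.2533 C


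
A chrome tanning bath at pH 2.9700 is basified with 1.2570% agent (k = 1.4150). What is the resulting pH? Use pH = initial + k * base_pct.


Formula: pH_final = pH_initial + k * base_pct
Substituting: pH_final = 2.9700 + 1.4150 * 1.2570
Result: 4.7487


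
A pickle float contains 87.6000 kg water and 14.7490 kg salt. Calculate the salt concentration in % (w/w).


Formula: Conc = salt / (water + salt) * 100
Substituting: Conc = 14.7490 / (87.6000 + 14.7490) * 100
Result: 14.4105 %


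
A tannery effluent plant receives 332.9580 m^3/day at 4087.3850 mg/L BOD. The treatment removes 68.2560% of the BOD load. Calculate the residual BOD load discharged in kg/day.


Load_in = volume * conc / 1000 = 332.9580 * 4087.3850 / 1000 = 1360.9275 kg/day
Removed = Load_in * eff / 100 = 1360.9275 * 68.2560 / 100 = 928.9147 kg/day
Load_out = Load_in - Removed = 1360.9275 - 928.9147 = 432.0128 kg/day


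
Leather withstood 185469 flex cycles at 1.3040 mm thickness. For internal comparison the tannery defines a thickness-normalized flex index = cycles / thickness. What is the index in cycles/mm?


Formula: Index = cycles / thickness
Substituting: Index = 185469 / 1.3040
Result: 142230.8282 cycles/mm


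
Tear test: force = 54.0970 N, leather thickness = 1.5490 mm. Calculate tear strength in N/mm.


Formula: Tear strength = force / thickness
Substituting: Tear strength = 54.0970 / 1.5490
Result: 34.9238 N/mm


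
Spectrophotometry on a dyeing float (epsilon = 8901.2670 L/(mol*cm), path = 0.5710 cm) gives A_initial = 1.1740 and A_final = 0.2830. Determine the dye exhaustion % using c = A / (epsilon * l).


c_initial = A_i / (epsilon * l) = 1.1740 / (8901.2670 * 0.5710) = 2.3098e-04 mol/L
c_final = A_f / (epsilon * l) = 0.2830 / (8901.2670 * 0.5710) = 5.5680e-05 mol/L
Exhaustion = (c_initial - c_final) / c_initial * 100 = (2.3098e-04 - 5.5680e-05) / 2.3098e-04 * 100 = 75.8944 %


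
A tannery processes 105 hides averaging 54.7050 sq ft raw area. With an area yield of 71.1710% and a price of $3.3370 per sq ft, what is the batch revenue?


Raw_total = N * avg_area = 105 * 54.7050 = 5744.0250 sq ft
Finished = Raw_total * yield / 100 = 5744.0250 * 71.1710 / 100 = 4088.0800 sq ft
Value = Finished * price = 4088.0800 * 3.3370 = 13641.9231 $


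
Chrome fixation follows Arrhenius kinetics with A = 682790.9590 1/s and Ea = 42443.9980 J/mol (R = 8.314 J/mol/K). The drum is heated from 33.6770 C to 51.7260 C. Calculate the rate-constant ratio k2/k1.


T1 = 33.6770 + 273.15 = 306.8270 K; T2 = 51.7260 + 273.15 = 324.8760 K
k1 = A * exp(-Ea/(R*T1)) = 682790.9590 * exp(-42443.9980/(8.314*306.8270)) = 0.0405792 1/s
k2 = A * exp(-Ea/(R*T2)) = 682790.9590 * exp(-42443.9980/(8.314*324.8760)) = 0.1023 1/s
k2/k1 = 0.1023 / 0.0405792 = 2.5203


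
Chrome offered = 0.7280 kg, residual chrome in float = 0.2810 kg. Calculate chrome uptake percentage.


Formula: Uptake = (offered - residual) / offered * 100
Substituting: Uptake = (0.7280 - 0.2810) / 0.7280 * 100
Result: 61.4011 %


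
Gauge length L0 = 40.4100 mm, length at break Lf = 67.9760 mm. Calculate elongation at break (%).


Formula: Elongation = (Lf - L0) / L0 * 100
Substituting: Elongation = (67.9760 - 40.4100) / 40.4100 * 100
Result: 68.2158 %


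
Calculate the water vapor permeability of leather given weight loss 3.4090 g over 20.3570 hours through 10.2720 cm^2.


Formula: WVP = loss / (area * time)
Substituting: WVP = 3.4090 / (10.2720 * 20.3570)
Result: 0.0163027 g/(cm^2*hr)


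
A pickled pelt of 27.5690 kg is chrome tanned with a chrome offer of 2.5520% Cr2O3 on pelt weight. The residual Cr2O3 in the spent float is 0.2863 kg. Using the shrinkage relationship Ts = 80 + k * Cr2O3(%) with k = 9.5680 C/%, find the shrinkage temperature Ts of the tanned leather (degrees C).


Offered = pelt * offer_pct / 100 = 27.5690 * 2.5520 / 100 = 0.7036 kg
Uptake = offered - residual = 0.7036 - 0.2863 = 0.4173 kg
Cr2O3% on pelt = uptake / pelt * 100 = 0.4173 / 27.5690 * 100 = 1.5135 %
Ts = 80 + k * Cr2O3% = 80 + 9.5680 * 1.5135 = 94.4813 C


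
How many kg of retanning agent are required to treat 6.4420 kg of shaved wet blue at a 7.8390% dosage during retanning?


Formula: Retan = substrate * pct / 100
Substituting: Retan = 6.4420 * 7.8390 / 100
Result: 0.5050 kg


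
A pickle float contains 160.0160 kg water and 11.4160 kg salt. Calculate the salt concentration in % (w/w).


Formula: Conc = salt / (water + salt) * 100
Substituting: Conc = 11.4160 / (160.0160 + 11.4160) * 100
Result: 6.6592 %


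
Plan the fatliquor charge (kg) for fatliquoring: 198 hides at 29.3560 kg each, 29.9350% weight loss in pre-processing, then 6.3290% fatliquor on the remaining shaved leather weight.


Total_raw = N * avg_wt = 198 * 29.3560 = 5812.4880 kg
Substrate = Total_raw * (1 - loss/100) = 5812.4880 * (1 - 29.9350/100) = 4072.5197 kg
Fat = Substrate * pct / 100 = 4072.5197 * 6.3290 / 100 = 257.7498 kg


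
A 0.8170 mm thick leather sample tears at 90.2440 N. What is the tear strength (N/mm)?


Formula: Tear strength = force / thickness
Substituting: Tear strength = 90.2440 / 0.8170
Result: 110.4578 N/mm


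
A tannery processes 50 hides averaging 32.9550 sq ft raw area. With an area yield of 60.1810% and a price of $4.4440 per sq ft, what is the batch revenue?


Raw_total = N * avg_area = 50 * 32.9550 = 1647.7500 sq ft
Finished = Raw_total * yield / 100 = 1647.7500 * 60.1810 / 100 = 991.6324 sq ft
Value = Finished * price = 991.6324 * 4.4440 = 4406.8145 $


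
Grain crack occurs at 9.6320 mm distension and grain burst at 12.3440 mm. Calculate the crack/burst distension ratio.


Formula: Ratio = crack / burst
Substituting: Ratio = 9.6320 / 12.3440
Result: 0.7803


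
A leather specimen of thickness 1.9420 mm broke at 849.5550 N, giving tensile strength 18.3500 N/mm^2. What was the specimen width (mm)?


Formula: w = F / (TS * t)
Substituting: w = 849.5550 / (18.3500 * 1.9420)
Result: 23.8400 mm


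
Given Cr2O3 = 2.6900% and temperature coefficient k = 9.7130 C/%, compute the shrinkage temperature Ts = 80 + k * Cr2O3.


Formula: Ts = 80 + k * Cr2O3
Substituting: Ts = 80 + 9.7130 * 2.6900
Result: 106.1280 C


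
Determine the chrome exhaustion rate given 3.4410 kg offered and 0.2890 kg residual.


Formula: Uptake = (offered - residual) / offered * 100
Substituting: Uptake = (3.4410 - 0.2890) / 3.4410 * 100
Result: 91.6013 %


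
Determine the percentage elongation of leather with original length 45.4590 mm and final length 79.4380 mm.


Formula: Elongation = (Lf - L0) / L0 * 100
Substituting: Elongation = (79.4380 - 45.4590) / 45.4590 * 100
Result: 74.7465 %


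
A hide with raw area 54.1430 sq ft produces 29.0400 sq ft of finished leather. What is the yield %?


Formula: Yield = finished / raw * 100
Substituting: Yield = 29.0400 / 54.1430 * 100
Result: 53.6357 %


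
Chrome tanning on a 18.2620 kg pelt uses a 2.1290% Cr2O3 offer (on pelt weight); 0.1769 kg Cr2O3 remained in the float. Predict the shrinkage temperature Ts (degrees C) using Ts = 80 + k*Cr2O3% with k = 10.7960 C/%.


Offered = pelt * offer_pct / 100 = 18.2620 * 2.1290 / 100 = 0.3888 kg
Uptake = offered - residual = 0.3888 - 0.1769 = 0.2119 kg
Cr2O3% on pelt = uptake / pelt * 100 = 0.2119 / 18.2620 * 100 = 1.1603 %
Ts = 80 + k * Cr2O3% = 80 + 10.7960 * 1.1603 = 92.5268 C


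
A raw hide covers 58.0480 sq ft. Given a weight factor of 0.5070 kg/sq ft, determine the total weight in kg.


Formula: Weight = area * weight_per_sqft
Substituting: Weight = 58.0480 * 0.5070
Result: 29.4303 kg


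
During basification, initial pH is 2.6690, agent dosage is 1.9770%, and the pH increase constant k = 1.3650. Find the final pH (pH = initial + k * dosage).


Formula: pH_final = pH_initial + k * base_pct
Substituting: pH_final = 2.6690 + 1.3650 * 1.9770
Result: 5.3676


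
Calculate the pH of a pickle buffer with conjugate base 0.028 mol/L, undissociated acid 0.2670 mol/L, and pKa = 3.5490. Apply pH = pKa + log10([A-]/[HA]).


ratio = [A-] / [HA] = 0.028 / 0.2670 = 0.1049
log10(ratio) = -0.9794
pH = pKa + log10(ratio) = 3.5490 - 0.9794 = 2.5696


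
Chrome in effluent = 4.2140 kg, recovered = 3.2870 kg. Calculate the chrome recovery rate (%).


Formula: Recovery = recovered / input * 100
Substituting: Recovery = 3.2870 / 4.2140 * 100
Result: 78.0019 %


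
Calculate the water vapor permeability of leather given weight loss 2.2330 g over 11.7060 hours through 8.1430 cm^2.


Formula: WVP = loss / (area * time)
Substituting: WVP = 2.2330 / (8.1430 * 11.7060)
Result: 0.0234259 g/(cm^2*hr)


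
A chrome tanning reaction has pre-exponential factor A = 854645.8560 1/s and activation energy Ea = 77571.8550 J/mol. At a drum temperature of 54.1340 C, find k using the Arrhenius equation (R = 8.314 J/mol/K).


T_K = T_C + 273.15 = 54.1340 + 273.15 = 327.2840 K
exponent = -Ea / (R * T_K) = -77571.8550 / (8.314 * 327.2840) = -28.5082
k = A * exp(exponent) = 854645.8560 * exp(-28.5082) = 3.5550e-07 1/s


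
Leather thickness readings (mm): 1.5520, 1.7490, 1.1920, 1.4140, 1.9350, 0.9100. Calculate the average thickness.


Formula: Average = sum / n
Substituting: Average = 8.7520 / 6
Result: 1.4587 mm


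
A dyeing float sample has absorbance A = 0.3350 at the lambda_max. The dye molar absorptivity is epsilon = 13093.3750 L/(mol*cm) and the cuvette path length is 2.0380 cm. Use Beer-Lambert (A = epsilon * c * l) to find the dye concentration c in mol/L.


Formula: c = A / (epsilon * l)
Substituting: c = 0.3350 / (13093.3750 * 2.0380)
Result: 1.2554e-05 mol/L


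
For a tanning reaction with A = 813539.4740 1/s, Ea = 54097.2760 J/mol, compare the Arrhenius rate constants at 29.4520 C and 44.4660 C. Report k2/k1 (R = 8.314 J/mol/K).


T1 = 29.4520 + 273.15 = 302.6020 K; T2 = 44.4660 + 273.15 = 317.6160 K
k1 = A * exp(-Ea/(R*T1)) = 813539.4740 * exp(-54097.2760/(8.314*302.6020)) = 3.7313e-04 1/s
k2 = A * exp(-Ea/(R*T2)) = 813539.4740 * exp(-54097.2760/(8.314*317.6160)) = 0.0010311 1/s
k2/k1 = 0.0010311 / 3.7313e-04 = 2.7634


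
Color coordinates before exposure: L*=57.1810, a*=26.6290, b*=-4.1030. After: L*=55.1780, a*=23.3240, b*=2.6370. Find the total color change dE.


dL = -2.0030, da = -3.3050, db = 6.7400
dE = sqrt((-2.0030)^2 + (-3.3050)^2 + 6.7400^2) = 7.7693


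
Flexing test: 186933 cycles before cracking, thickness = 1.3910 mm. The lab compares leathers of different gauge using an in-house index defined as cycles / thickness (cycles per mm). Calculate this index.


Formula: Index = cycles / thickness
Substituting: Index = 186933 / 1.3910
Result: 134387.4910 cycles/mm


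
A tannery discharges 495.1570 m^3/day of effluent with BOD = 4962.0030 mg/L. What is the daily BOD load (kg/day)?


Formula: BOD_load = volume * conc / 1000
Substituting: BOD_load = 495.1570 * 4962.0030 / 1000
Result: 2456.9705 kg/day


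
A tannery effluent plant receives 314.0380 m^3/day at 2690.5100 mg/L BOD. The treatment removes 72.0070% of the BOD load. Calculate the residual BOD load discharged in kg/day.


Load_in = volume * conc / 1000 = 314.0380 * 2690.5100 / 1000 = 844.9224 kg/day
Removed = Load_in * eff / 100 = 844.9224 * 72.0070 / 100 = 608.4033 kg/day
Load_out = Load_in - Removed = 844.9224 - 608.4033 = 236.5191 kg/day


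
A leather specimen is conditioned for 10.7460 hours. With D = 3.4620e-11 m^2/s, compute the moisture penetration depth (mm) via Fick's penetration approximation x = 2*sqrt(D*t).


t = 10.7460 hr * 3600 = 38685.6000 s
D * t = 3.4620e-11 * 38685.6000 = 1.3393e-06
x = 2 * sqrt(D*t) = 2 * sqrt(1.3393e-06) = 0.00231456 m = 2.3146 mm


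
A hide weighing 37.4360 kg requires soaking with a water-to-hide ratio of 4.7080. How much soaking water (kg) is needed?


Formula: Water = hide_weight * ratio
Substituting: Water = 37.4360 * 4.7080
Result: 176.2487 kg


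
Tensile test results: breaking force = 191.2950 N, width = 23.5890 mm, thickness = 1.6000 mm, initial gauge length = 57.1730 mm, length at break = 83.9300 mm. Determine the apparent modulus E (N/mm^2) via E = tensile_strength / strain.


TS = F / (w * t) = 191.2950 / (23.5890 * 1.6000) = 5.0684 N/mm^2
strain = (Lf - L0) / L0 = (83.9300 - 57.1730) / 57.1730 = 0.4680
E = TS / strain = 5.0684 / 0.4680 = 10.8300 N/mm^2


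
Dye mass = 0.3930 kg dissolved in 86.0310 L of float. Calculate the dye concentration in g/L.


Formula: Conc = dye_mass(kg) / volume(L) * 1000
Substituting: Conc = 0.3930 / 86.0310 * 1000
Result: 4.5681 g/L


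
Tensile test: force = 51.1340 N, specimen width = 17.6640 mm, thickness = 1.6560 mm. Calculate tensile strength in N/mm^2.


Formula: TS = force / (width * thickness)
Substituting: TS = 51.1340 / (17.6640 * 1.6560)
Result: 1.7481 N/mm^2


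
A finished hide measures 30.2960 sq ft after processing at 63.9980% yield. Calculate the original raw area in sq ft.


Formula: raw = finished * 100 / yield
Substituting: raw = 30.2960 * 100 / 63.9980
Result: 47.3390 sq ft


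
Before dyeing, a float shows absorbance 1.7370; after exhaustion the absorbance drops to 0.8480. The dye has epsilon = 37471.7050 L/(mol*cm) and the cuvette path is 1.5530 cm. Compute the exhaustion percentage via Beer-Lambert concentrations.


c_initial = A_i / (epsilon * l) = 1.7370 / (37471.7050 * 1.5530) = 2.9849e-05 mol/L
c_final = A_f / (epsilon * l) = 0.8480 / (37471.7050 * 1.5530) = 1.4572e-05 mol/L
Exhaustion = (c_initial - c_final) / c_initial * 100 = (2.9849e-05 - 1.4572e-05) / 2.9849e-05 * 100 = 51.1802 %


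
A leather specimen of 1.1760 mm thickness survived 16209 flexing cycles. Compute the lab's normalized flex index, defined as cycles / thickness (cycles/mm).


Formula: Index = cycles / thickness
Substituting: Index = 16209 / 1.1760
Result: 13783.1633 cycles/mm


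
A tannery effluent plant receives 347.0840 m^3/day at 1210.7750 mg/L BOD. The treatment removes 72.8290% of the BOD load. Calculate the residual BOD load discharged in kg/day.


Load_in = volume * conc / 1000 = 347.0840 * 1210.7750 / 1000 = 420.2406 kg/day
Removed = Load_in * eff / 100 = 420.2406 * 72.8290 / 100 = 306.0570 kg/day
Load_out = Load_in - Removed = 420.2406 - 306.0570 = 114.1836 kg/day


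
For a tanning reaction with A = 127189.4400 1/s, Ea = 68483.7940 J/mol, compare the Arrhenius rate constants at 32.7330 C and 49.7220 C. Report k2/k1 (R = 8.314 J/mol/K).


T1 = 32.7330 + 273.15 = 305.8830 K; T2 = 49.7220 + 273.15 = 322.8720 K
k1 = A * exp(-Ea/(R*T1)) = 127189.4400 * exp(-68483.7940/(8.314*305.8830)) = 2.5661e-07 1/s
k2 = A * exp(-Ea/(R*T2)) = 127189.4400 * exp(-68483.7940/(8.314*322.8720)) = 1.0584e-06 1/s
k2/k1 = 1.0584e-06 / 2.5661e-07 = 4.1246


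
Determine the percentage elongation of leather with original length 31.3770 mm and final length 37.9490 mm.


Formula: Elongation = (Lf - L0) / L0 * 100
Substituting: Elongation = (37.9490 - 31.3770) / 31.3770 * 100
Result: 20.9453 %


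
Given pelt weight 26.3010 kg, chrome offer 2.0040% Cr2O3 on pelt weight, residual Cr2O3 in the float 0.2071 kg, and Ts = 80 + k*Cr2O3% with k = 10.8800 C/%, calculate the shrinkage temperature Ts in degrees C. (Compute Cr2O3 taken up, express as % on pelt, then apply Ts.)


Offered = pelt * offer_pct / 100 = 26.3010 * 2.0040 / 100 = 0.5271 kg
Uptake = offered - residual = 0.5271 - 0.2071 = 0.3200 kg
Cr2O3% on pelt = uptake / pelt * 100 = 0.3200 / 26.3010 * 100 = 1.2166 %
Ts = 80 + k * Cr2O3% = 80 + 10.8800 * 1.2166 = 93.2364 C


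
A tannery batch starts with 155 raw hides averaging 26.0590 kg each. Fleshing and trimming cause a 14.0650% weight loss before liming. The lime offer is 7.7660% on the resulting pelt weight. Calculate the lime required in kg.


Total_raw = N * avg_wt = 155 * 26.0590 = 4039.1450 kg
Substrate = Total_raw * (1 - loss/100) = 4039.1450 * (1 - 14.0650/100) = 3471.0393 kg
Lime = Substrate * pct / 100 = 3471.0393 * 7.7660 / 100 = 269.5609 kg


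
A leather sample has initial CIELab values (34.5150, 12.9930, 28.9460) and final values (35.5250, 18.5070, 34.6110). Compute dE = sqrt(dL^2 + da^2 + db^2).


dL = 1.0100, da = 5.5140, db = 5.6650
dE = sqrt(1.0100^2 + 5.5140^2 + 5.6650^2) = 7.9697


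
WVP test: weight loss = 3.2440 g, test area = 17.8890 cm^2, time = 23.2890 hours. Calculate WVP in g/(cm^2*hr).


Formula: WVP = loss / (area * time)
Substituting: WVP = 3.2440 / (17.8890 * 23.2890)
Result: 0.00778653 g/(cm^2*hr)


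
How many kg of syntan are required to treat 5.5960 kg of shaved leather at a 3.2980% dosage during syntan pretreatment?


Formula: Syntan = substrate * pct / 100
Substituting: Syntan = 5.5960 * 3.2980 / 100
Result: 0.1846 kg


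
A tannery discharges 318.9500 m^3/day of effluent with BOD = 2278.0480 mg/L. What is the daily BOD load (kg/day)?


Formula: BOD_load = volume * conc / 1000
Substituting: BOD_load = 318.9500 * 2278.0480 / 1000
Result: 726.5834 kg/day


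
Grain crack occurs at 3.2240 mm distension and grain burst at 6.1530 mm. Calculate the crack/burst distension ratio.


Formula: Ratio = crack / burst
Substituting: Ratio = 3.2240 / 6.1530
Result: 0.5240


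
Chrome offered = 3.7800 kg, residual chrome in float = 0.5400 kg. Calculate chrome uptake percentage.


Formula: Uptake = (offered - residual) / offered * 100
Substituting: Uptake = (3.7800 - 0.5400) / 3.7800 * 100
Result: 85.7143 %


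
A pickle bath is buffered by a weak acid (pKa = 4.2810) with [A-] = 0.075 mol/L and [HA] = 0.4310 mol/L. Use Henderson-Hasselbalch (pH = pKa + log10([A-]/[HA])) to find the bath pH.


ratio = [A-] / [HA] = 0.075 / 0.4310 = 0.1740
log10(ratio) = -0.7594
pH = pKa + log10(ratio) = 4.2810 - 0.7594 = 3.5216


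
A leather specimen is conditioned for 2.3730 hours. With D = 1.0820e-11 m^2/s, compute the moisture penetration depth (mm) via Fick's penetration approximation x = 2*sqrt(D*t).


t = 2.3730 hr * 3600 = 8542.8000 s
D * t = 1.0820e-11 * 8542.8000 = 9.2433e-08
x = 2 * sqrt(D*t) = 2 * sqrt(9.2433e-08) = 6.0806e-04 m = 0.6081 mm


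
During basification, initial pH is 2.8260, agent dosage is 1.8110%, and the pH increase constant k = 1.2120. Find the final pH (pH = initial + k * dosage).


Formula: pH_final = pH_initial + k * base_pct
Substituting: pH_final = 2.8260 + 1.2120 * 1.8110
Result: 5.0209


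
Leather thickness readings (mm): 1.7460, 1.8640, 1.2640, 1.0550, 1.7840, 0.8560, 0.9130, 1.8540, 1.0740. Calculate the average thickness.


Formula: Average = sum / n
Substituting: Average = 12.4100 / 9
Result: 1.3789 mm


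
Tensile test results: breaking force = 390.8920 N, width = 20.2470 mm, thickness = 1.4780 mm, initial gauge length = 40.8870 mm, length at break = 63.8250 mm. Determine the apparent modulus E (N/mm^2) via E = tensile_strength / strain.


TS = F / (w * t) = 390.8920 / (20.2470 * 1.4780) = 13.0624 N/mm^2
strain = (Lf - L0) / L0 = (63.8250 - 40.8870) / 40.8870 = 0.5610
E = TS / strain = 13.0624 / 0.5610 = 23.2837 N/mm^2


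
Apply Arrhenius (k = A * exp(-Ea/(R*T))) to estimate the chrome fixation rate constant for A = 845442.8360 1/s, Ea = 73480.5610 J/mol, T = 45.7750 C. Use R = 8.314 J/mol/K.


T_K = T_C + 273.15 = 45.7750 + 273.15 = 318.9250 K
exponent = -Ea / (R * T_K) = -73480.5610 / (8.314 * 318.9250) = -27.7124
k = A * exp(exponent) = 845442.8360 * exp(-27.7124) = 7.7938e-07 1/s


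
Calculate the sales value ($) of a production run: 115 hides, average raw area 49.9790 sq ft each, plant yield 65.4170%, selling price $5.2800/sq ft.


Raw_total = N * avg_area = 115 * 49.9790 = 5747.5850 sq ft
Finished = Raw_total * yield / 100 = 5747.5850 * 65.4170 / 100 = 3759.8977 sq ft
Value = Finished * price = 3759.8977 * 5.2800 = 19852.2597 $


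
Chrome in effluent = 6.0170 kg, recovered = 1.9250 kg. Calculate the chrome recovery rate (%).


Formula: Recovery = recovered / input * 100
Substituting: Recovery = 1.9250 / 6.0170 * 100
Result: 31.9927 %


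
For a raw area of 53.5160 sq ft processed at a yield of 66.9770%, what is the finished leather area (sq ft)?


Formula: finished = raw * yield / 100
Substituting: finished = 53.5160 * 66.9770 / 100
Result: 35.8434 sq ft


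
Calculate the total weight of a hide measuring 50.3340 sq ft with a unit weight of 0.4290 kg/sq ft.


Formula: Weight = area * weight_per_sqft
Substituting: Weight = 50.3340 * 0.4290
Result: 21.5933 kg


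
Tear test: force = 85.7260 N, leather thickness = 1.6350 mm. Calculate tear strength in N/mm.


Formula: Tear strength = force / thickness
Substituting: Tear strength = 85.7260 / 1.6350
Result: 52.4318 N/mm


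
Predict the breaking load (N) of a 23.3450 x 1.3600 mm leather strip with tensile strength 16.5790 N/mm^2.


Formula: F = TS * w * t
Substituting: F = 16.5790 * 23.3450 * 1.3600
Result: 526.3700 N


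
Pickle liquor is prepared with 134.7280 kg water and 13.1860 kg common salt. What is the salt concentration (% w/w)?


Formula: Conc = salt / (water + salt) * 100
Substituting: Conc = 13.1860 / (134.7280 + 13.1860) * 100
Result: 8.9146 %


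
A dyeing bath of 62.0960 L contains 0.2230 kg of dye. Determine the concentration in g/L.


Formula: Conc = dye_mass(kg) / volume(L) * 1000
Substituting: Conc = 0.2230 / 62.0960 * 1000
Result: 3.5912 g/L


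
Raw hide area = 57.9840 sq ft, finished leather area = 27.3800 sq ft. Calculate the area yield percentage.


Formula: Yield = finished / raw * 100
Substituting: Yield = 27.3800 / 57.9840 * 100
Result: 47.2199 %


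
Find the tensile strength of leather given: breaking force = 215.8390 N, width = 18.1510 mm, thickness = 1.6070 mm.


Formula: TS = force / (width * thickness)
Substituting: TS = 215.8390 / (18.1510 * 1.6070)
Result: 7.3997 N/mm^2


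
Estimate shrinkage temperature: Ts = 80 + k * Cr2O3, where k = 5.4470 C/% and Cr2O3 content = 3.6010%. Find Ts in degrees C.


Formula: Ts = 80 + k * Cr2O3
Substituting: Ts = 80 + 5.4470 * 3.6010
Result: 99.6146 C


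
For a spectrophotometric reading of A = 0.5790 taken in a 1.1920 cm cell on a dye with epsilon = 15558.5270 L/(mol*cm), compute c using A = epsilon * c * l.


Formula: c = A / (epsilon * l)
Substituting: c = 0.5790 / (15558.5270 * 1.1920)
Result: 3.1220e-05 mol/L


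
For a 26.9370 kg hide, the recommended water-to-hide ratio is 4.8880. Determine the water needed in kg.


Formula: Water = hide_weight * ratio
Substituting: Water = 26.9370 * 4.8880
Result: 131.6681 kg


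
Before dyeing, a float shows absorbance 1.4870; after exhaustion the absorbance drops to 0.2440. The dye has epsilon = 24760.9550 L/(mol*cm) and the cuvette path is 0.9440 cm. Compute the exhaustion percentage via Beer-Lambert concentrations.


c_initial = A_i / (epsilon * l) = 1.4870 / (24760.9550 * 0.9440) = 6.3617e-05 mol/L
c_final = A_f / (epsilon * l) = 0.2440 / (24760.9550 * 0.9440) = 1.0439e-05 mol/L
Exhaustion = (c_initial - c_final) / c_initial * 100 = (6.3617e-05 - 1.0439e-05) / 6.3617e-05 * 100 = 83.5911 %


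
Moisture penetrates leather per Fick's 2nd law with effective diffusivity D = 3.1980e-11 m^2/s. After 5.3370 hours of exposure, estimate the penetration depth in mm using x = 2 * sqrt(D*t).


t = 5.3370 hr * 3600 = 19213.2000 s
D * t = 3.1980e-11 * 19213.2000 = 6.1444e-07
x = 2 * sqrt(D*t) = 2 * sqrt(6.1444e-07) = 0.00156772 m = 1.5677 mm


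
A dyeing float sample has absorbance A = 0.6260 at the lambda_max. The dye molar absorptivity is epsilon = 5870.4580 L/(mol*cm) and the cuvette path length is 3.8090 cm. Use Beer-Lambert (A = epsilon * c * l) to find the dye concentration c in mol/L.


Formula: c = A / (epsilon * l)
Substituting: c = 0.6260 / (5870.4580 * 3.8090)
Result: 2.7996e-05 mol/L


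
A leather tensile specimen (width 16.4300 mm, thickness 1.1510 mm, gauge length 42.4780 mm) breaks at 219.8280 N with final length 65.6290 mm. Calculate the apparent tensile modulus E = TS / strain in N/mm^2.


TS = F / (w * t) = 219.8280 / (16.4300 * 1.1510) = 11.6244 N/mm^2
strain = (Lf - L0) / L0 = (65.6290 - 42.4780) / 42.4780 = 0.5450
E = TS / strain = 11.6244 / 0.5450 = 21.3287 N/mm^2


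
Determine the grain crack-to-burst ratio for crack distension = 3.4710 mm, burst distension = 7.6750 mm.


Formula: Ratio = crack / burst
Substituting: Ratio = 3.4710 / 7.6750
Result: 0.4522
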